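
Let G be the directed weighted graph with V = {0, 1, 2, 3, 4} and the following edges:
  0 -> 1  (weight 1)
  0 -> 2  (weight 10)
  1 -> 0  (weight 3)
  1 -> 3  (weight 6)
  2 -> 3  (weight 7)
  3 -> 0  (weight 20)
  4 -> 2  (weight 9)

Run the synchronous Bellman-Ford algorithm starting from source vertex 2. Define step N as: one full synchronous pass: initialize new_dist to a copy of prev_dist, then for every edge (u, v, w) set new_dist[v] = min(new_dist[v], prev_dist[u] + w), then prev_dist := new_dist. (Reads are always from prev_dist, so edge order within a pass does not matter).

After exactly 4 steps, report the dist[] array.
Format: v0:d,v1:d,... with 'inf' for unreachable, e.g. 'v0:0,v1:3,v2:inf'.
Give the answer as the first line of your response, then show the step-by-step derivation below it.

v0:27,v1:28,v2:0,v3:7,v4:inf

step 1: dist = v0:inf,v1:inf,v2:0,v3:7,v4:inf
step 2: dist = v0:27,v1:inf,v2:0,v3:7,v4:inf
step 3: dist = v0:27,v1:28,v2:0,v3:7,v4:inf
step 4: dist = v0:27,v1:28,v2:0,v3:7,v4:inf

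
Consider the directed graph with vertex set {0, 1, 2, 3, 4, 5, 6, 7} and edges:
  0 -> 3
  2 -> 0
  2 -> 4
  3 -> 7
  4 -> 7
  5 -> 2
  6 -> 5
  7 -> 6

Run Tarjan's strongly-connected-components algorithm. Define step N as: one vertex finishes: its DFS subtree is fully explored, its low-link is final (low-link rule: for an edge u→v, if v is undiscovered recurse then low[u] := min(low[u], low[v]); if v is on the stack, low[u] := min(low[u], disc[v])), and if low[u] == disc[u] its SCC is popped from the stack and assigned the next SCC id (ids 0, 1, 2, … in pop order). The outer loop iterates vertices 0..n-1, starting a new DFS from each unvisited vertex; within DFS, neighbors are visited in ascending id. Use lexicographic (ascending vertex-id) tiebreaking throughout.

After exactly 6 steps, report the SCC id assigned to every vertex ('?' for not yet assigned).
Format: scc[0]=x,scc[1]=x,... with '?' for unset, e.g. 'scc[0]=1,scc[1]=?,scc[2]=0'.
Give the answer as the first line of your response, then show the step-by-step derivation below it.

scc[0]=?,scc[1]=?,scc[2]=?,scc[3]=?,scc[4]=?,scc[5]=?,scc[6]=?,scc[7]=?

step 1: low=(low[0]=0,low[1]=?,low[2]=0,low[3]=1,low[4]=2,low[5]=4,low[6]=3,low[7]=2); scc=(scc[0]=?,scc[1]=?,scc[2]=?,scc[3]=?,scc[4]=?,scc[5]=?,scc[6]=?,scc[7]=?)
step 2: low=(low[0]=0,low[1]=?,low[2]=0,low[3]=1,low[4]=2,low[5]=4,low[6]=3,low[7]=2); scc=(scc[0]=?,scc[1]=?,scc[2]=?,scc[3]=?,scc[4]=?,scc[5]=?,scc[6]=?,scc[7]=?)
step 3: low=(low[0]=0,low[1]=?,low[2]=0,low[3]=1,low[4]=2,low[5]=0,low[6]=3,low[7]=2); scc=(scc[0]=?,scc[1]=?,scc[2]=?,scc[3]=?,scc[4]=?,scc[5]=?,scc[6]=?,scc[7]=?)
step 4: low=(low[0]=0,low[1]=?,low[2]=0,low[3]=1,low[4]=2,low[5]=0,low[6]=0,low[7]=2); scc=(scc[0]=?,scc[1]=?,scc[2]=?,scc[3]=?,scc[4]=?,scc[5]=?,scc[6]=?,scc[7]=?)
step 5: low=(low[0]=0,low[1]=?,low[2]=0,low[3]=1,low[4]=2,low[5]=0,low[6]=0,low[7]=0); scc=(scc[0]=?,scc[1]=?,scc[2]=?,scc[3]=?,scc[4]=?,scc[5]=?,scc[6]=?,scc[7]=?)
step 6: low=(low[0]=0,low[1]=?,low[2]=0,low[3]=0,low[4]=2,low[5]=0,low[6]=0,low[7]=0); scc=(scc[0]=?,scc[1]=?,scc[2]=?,scc[3]=?,scc[4]=?,scc[5]=?,scc[6]=?,scc[7]=?)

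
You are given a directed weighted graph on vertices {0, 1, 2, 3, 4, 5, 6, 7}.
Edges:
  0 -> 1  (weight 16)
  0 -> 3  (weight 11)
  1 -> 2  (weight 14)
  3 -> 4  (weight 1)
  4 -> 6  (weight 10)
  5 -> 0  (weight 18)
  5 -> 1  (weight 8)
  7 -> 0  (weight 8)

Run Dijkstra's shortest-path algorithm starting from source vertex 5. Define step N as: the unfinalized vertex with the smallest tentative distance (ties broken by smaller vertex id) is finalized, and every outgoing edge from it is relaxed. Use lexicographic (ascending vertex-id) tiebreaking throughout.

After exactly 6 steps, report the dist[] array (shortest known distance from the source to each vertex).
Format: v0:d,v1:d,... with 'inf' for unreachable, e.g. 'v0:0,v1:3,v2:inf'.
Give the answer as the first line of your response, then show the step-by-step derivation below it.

v0:18,v1:8,v2:22,v3:29,v4:30,v5:0,v6:40,v7:inf

step 1: dist = v0:18,v1:8,v2:inf,v3:inf,v4:inf,v5:0,v6:inf,v7:inf
step 2: dist = v0:18,v1:8,v2:22,v3:inf,v4:inf,v5:0,v6:inf,v7:inf
step 3: dist = v0:18,v1:8,v2:22,v3:29,v4:inf,v5:0,v6:inf,v7:inf
step 4: dist = v0:18,v1:8,v2:22,v3:29,v4:inf,v5:0,v6:inf,v7:inf
step 5: dist = v0:18,v1:8,v2:22,v3:29,v4:30,v5:0,v6:inf,v7:inf
step 6: dist = v0:18,v1:8,v2:22,v3:29,v4:30,v5:0,v6:40,v7:inf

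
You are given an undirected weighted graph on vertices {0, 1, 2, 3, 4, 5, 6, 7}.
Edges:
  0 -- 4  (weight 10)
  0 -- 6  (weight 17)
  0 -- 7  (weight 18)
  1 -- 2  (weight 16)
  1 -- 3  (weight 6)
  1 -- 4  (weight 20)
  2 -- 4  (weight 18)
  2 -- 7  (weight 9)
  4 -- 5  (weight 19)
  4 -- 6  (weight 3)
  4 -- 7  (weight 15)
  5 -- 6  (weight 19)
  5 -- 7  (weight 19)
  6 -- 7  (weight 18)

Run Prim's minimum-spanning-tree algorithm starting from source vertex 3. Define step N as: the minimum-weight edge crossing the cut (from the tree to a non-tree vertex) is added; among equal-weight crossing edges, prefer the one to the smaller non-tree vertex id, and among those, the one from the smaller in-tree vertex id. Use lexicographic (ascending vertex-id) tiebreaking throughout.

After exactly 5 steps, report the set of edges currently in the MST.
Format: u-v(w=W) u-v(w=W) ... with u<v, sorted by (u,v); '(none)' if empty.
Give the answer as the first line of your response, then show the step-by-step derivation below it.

1-2(w=16) 1-3(w=6) 2-7(w=9) 4-6(w=3) 4-7(w=15)

step 1: add edge 1-3 (w=6); MST = {1-3(w=6)}
step 2: add edge 1-2 (w=16); MST = {1-2(w=16) 1-3(w=6)}
step 3: add edge 2-7 (w=9); MST = {1-2(w=16) 1-3(w=6) 2-7(w=9)}
step 4: add edge 4-7 (w=15); MST = {1-2(w=16) 1-3(w=6) 2-7(w=9) 4-7(w=15)}
step 5: add edge 4-6 (w=3); MST = {1-2(w=16) 1-3(w=6) 2-7(w=9) 4-6(w=3) 4-7(w=15)}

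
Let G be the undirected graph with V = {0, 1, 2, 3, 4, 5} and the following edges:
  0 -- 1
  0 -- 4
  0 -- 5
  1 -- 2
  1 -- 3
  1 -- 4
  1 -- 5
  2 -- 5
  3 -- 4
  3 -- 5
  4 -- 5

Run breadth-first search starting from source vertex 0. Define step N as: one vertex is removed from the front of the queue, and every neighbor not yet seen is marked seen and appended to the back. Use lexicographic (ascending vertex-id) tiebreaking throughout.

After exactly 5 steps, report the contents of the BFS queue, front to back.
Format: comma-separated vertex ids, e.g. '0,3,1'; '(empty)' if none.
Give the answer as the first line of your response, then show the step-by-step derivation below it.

3

step 1: dequeue 0; queue=[1,4,5]; order=0
step 2: dequeue 1; queue=[4,5,2,3]; order=0,1
step 3: dequeue 4; queue=[5,2,3]; order=0,1,4
step 4: dequeue 5; queue=[2,3]; order=0,1,4,5
step 5: dequeue 2; queue=[3]; order=0,1,4,5,2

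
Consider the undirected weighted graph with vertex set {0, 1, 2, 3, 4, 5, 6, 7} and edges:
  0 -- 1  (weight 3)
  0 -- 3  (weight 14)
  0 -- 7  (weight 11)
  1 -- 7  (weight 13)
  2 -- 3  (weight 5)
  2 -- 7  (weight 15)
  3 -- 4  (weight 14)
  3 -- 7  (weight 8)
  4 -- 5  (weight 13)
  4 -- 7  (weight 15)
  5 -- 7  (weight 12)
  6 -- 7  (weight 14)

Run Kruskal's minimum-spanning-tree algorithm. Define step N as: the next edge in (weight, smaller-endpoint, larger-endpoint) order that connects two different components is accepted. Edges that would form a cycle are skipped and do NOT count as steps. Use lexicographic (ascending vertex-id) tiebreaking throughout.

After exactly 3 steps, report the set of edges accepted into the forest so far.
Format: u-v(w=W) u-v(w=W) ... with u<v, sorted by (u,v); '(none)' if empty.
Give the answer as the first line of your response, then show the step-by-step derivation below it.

0-1(w=3) 2-3(w=5) 3-7(w=8)

step 1: add edge 0-1 (w=3); MST = {0-1(w=3)}
step 2: add edge 2-3 (w=5); MST = {0-1(w=3) 2-3(w=5)}
step 3: add edge 3-7 (w=8); MST = {0-1(w=3) 2-3(w=5) 3-7(w=8)}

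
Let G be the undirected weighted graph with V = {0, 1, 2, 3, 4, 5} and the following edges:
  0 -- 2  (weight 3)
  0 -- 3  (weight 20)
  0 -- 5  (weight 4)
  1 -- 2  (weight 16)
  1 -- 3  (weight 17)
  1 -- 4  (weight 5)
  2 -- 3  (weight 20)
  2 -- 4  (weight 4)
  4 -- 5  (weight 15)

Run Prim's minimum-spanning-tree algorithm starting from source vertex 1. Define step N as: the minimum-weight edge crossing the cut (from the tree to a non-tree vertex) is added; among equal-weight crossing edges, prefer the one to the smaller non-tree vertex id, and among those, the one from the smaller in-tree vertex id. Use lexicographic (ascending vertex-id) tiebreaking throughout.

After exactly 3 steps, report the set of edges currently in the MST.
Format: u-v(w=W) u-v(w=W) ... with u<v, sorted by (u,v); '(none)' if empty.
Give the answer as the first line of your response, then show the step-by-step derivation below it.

0-2(w=3) 1-4(w=5) 2-4(w=4)

step 1: add edge 1-4 (w=5); MST = {1-4(w=5)}
step 2: add edge 2-4 (w=4); MST = {1-4(w=5) 2-4(w=4)}
step 3: add edge 0-2 (w=3); MST = {0-2(w=3) 1-4(w=5) 2-4(w=4)}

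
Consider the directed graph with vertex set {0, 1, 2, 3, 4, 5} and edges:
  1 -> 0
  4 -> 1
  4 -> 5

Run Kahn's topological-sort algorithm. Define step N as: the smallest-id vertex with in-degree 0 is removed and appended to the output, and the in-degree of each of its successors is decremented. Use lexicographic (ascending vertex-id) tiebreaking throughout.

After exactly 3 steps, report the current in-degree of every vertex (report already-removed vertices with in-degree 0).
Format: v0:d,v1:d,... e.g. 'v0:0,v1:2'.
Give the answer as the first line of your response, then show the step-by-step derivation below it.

v0:1,v1:0,v2:0,v3:0,v4:0,v5:0

step 1: output 2; order=[2]; indeg=(1,1,0,0,0,1)
step 2: output 3; order=[2,3]; indeg=(1,1,0,0,0,1)
step 3: output 4; order=[2,3,4]; indeg=(1,0,0,0,0,0)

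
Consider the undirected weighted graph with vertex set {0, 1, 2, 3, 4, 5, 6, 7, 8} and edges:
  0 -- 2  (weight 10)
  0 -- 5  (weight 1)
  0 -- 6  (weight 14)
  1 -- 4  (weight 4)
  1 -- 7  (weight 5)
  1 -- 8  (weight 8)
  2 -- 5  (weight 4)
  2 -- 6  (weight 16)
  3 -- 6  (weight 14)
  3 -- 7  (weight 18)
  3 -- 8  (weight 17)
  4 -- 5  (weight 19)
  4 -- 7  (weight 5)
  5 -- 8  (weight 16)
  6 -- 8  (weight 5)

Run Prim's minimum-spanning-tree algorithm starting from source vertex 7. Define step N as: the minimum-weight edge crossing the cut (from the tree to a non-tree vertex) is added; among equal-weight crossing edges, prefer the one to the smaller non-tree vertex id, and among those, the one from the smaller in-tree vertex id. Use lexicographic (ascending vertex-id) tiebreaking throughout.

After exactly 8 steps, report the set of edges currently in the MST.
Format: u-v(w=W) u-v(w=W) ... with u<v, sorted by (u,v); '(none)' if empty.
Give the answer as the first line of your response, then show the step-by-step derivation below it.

0-5(w=1) 0-6(w=14) 1-4(w=4) 1-7(w=5) 1-8(w=8) 2-5(w=4) 3-6(w=14) 6-8(w=5)

step 1: add edge 1-7 (w=5); MST = {1-7(w=5)}
step 2: add edge 1-4 (w=4); MST = {1-4(w=4) 1-7(w=5)}
step 3: add edge 1-8 (w=8); MST = {1-4(w=4) 1-7(w=5) 1-8(w=8)}
step 4: add edge 6-8 (w=5); MST = {1-4(w=4) 1-7(w=5) 1-8(w=8) 6-8(w=5)}
step 5: add edge 0-6 (w=14); MST = {0-6(w=14) 1-4(w=4) 1-7(w=5) 1-8(w=8) 6-8(w=5)}
step 6: add edge 0-5 (w=1); MST = {0-5(w=1) 0-6(w=14) 1-4(w=4) 1-7(w=5) 1-8(w=8) 6-8(w=5)}
step 7: add edge 2-5 (w=4); MST = {0-5(w=1) 0-6(w=14) 1-4(w=4) 1-7(w=5) 1-8(w=8) 2-5(w=4) 6-8(w=5)}
step 8: add edge 3-6 (w=14); MST = {0-5(w=1) 0-6(w=14) 1-4(w=4) 1-7(w=5) 1-8(w=8) 2-5(w=4) 3-6(w=14) 6-8(w=5)}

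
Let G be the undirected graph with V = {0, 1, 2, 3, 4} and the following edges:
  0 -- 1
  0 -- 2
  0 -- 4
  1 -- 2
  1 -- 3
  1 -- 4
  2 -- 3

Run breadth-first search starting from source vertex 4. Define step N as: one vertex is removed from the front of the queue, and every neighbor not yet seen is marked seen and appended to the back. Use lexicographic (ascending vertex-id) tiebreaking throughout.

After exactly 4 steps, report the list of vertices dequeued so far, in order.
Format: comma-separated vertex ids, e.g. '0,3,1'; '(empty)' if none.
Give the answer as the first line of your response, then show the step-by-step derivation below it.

4,0,1,2

step 1: dequeue 4; queue=[0,1]; order=4
step 2: dequeue 0; queue=[1,2]; order=4,0
step 3: dequeue 1; queue=[2,3]; order=4,0,1
step 4: dequeue 2; queue=[3]; order=4,0,1,2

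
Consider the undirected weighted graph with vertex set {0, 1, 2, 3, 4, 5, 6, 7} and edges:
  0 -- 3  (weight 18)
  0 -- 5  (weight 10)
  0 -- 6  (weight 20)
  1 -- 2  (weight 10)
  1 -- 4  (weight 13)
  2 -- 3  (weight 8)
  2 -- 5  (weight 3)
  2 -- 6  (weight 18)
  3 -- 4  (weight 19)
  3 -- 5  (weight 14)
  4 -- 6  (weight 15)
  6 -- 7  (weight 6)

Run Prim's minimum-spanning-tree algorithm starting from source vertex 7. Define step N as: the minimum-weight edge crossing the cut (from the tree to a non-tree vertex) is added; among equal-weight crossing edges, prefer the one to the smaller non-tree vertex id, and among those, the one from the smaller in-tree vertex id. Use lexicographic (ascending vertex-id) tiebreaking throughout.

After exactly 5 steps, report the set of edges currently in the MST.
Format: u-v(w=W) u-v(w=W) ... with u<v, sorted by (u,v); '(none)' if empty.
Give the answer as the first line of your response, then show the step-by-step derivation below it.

1-2(w=10) 1-4(w=13) 2-5(w=3) 4-6(w=15) 6-7(w=6)

step 1: add edge 6-7 (w=6); MST = {6-7(w=6)}
step 2: add edge 4-6 (w=15); MST = {4-6(w=15) 6-7(w=6)}
step 3: add edge 1-4 (w=13); MST = {1-4(w=13) 4-6(w=15) 6-7(w=6)}
step 4: add edge 1-2 (w=10); MST = {1-2(w=10) 1-4(w=13) 4-6(w=15) 6-7(w=6)}
step 5: add edge 2-5 (w=3); MST = {1-2(w=10) 1-4(w=13) 2-5(w=3) 4-6(w=15) 6-7(w=6)}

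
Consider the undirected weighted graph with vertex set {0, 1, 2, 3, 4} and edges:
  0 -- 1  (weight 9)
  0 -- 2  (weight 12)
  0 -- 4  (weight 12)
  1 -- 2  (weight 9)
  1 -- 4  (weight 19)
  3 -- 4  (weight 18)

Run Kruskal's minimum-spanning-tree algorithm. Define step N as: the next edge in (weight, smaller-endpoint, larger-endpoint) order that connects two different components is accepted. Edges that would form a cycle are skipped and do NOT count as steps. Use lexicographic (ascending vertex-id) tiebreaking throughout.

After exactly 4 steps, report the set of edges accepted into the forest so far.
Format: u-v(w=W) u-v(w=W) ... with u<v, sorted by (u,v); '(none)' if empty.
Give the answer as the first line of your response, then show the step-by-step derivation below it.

0-1(w=9) 0-4(w=12) 1-2(w=9) 3-4(w=18)

step 1: add edge 0-1 (w=9); MST = {0-1(w=9)}
step 2: add edge 1-2 (w=9); MST = {0-1(w=9) 1-2(w=9)}
step 3: add edge 0-4 (w=12); MST = {0-1(w=9) 0-4(w=12) 1-2(w=9)}
step 4: add edge 3-4 (w=18); MST = {0-1(w=9) 0-4(w=12) 1-2(w=9) 3-4(w=18)}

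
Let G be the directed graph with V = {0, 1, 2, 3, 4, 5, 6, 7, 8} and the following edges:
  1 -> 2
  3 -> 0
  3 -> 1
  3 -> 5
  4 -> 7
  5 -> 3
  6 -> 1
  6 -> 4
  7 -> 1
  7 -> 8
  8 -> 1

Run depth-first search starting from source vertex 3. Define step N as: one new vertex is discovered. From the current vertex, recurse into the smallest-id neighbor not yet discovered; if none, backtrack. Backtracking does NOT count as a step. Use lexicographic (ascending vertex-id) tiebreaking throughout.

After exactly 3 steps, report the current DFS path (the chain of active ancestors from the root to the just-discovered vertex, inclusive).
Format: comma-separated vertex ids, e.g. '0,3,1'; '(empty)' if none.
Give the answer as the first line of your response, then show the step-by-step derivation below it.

3,1

step 1: discover 3; path=3; order=3
step 2: discover 0; path=3>0; order=3,0
step 3: discover 1; path=3>1; order=3,0,1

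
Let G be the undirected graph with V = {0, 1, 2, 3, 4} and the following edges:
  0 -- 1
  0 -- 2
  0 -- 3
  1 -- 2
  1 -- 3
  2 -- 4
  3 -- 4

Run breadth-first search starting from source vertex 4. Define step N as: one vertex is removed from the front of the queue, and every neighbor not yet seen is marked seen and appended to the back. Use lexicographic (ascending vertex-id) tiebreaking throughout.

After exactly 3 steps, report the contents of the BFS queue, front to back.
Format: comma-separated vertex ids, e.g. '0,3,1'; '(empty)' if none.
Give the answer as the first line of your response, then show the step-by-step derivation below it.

0,1

step 1: dequeue 4; queue=[2,3]; order=4
step 2: dequeue 2; queue=[3,0,1]; order=4,2
step 3: dequeue 3; queue=[0,1]; order=4,2,3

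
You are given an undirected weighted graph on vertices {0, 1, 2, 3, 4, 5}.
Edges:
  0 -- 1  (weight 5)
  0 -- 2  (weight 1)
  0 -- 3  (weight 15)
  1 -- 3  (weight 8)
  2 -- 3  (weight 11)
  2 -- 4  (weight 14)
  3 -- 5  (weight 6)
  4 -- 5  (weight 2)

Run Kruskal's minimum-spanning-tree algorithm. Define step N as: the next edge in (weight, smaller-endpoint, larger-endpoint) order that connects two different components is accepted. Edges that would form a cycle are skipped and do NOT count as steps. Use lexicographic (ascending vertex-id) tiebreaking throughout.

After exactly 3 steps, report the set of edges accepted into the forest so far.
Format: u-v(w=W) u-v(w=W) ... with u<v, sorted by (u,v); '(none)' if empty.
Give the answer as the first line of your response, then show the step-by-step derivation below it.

0-1(w=5) 0-2(w=1) 4-5(w=2)

step 1: add edge 0-2 (w=1); MST = {0-2(w=1)}
step 2: add edge 4-5 (w=2); MST = {0-2(w=1) 4-5(w=2)}
step 3: add edge 0-1 (w=5); MST = {0-1(w=5) 0-2(w=1) 4-5(w=2)}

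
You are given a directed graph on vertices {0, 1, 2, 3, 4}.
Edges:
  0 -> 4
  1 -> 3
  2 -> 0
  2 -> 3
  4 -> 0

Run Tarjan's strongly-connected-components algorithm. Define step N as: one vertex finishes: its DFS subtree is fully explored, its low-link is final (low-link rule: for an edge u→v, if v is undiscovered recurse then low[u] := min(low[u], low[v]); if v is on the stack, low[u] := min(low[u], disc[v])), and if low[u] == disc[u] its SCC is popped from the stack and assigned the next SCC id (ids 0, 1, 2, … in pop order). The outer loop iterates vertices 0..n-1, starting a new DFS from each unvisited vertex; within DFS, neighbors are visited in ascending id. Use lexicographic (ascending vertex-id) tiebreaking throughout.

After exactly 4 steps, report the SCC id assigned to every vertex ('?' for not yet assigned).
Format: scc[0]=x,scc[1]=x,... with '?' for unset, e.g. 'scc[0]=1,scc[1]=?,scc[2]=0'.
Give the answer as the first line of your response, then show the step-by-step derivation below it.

scc[0]=0,scc[1]=2,scc[2]=?,scc[3]=1,scc[4]=0

step 1: low=(low[0]=0,low[1]=?,low[2]=?,low[3]=?,low[4]=0); scc=(scc[0]=?,scc[1]=?,scc[2]=?,scc[3]=?,scc[4]=?)
step 2: low=(low[0]=0,low[1]=?,low[2]=?,low[3]=?,low[4]=0); scc=(scc[0]=0,scc[1]=?,scc[2]=?,scc[3]=?,scc[4]=0)
step 3: low=(low[0]=0,low[1]=2,low[2]=?,low[3]=3,low[4]=0); scc=(scc[0]=0,scc[1]=?,scc[2]=?,scc[3]=1,scc[4]=0)
step 4: low=(low[0]=0,low[1]=2,low[2]=?,low[3]=3,low[4]=0); scc=(scc[0]=0,scc[1]=2,scc[2]=?,scc[3]=1,scc[4]=0)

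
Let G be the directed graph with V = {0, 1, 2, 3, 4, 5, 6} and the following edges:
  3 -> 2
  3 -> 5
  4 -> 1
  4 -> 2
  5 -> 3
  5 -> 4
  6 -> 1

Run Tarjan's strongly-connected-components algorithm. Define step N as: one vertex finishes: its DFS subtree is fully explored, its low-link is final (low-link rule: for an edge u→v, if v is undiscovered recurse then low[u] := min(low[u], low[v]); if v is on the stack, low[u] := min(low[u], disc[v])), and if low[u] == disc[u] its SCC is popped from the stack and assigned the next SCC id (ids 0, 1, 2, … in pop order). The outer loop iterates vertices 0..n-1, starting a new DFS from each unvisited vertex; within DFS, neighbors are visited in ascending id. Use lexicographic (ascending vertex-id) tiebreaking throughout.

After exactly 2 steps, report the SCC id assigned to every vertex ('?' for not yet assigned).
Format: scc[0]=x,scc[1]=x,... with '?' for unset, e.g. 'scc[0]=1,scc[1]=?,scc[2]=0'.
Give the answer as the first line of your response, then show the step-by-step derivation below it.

scc[0]=0,scc[1]=1,scc[2]=?,scc[3]=?,scc[4]=?,scc[5]=?,scc[6]=?

step 1: low=(low[0]=0,low[1]=?,low[2]=?,low[3]=?,low[4]=?,low[5]=?,low[6]=?); scc=(scc[0]=0,scc[1]=?,scc[2]=?,scc[3]=?,scc[4]=?,scc[5]=?,scc[6]=?)
step 2: low=(low[0]=0,low[1]=1,low[2]=?,low[3]=?,low[4]=?,low[5]=?,low[6]=?); scc=(scc[0]=0,scc[1]=1,scc[2]=?,scc[3]=?,scc[4]=?,scc[5]=?,scc[6]=?)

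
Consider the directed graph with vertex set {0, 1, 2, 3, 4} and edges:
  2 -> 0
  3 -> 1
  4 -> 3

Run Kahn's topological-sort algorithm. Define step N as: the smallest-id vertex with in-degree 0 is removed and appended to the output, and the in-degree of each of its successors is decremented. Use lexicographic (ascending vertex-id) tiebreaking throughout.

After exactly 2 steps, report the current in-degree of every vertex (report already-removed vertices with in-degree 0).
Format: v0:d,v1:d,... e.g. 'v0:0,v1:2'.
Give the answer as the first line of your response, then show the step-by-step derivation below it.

v0:0,v1:1,v2:0,v3:1,v4:0

step 1: output 2; order=[2]; indeg=(0,1,0,1,0)
step 2: output 0; order=[2,0]; indeg=(0,1,0,1,0)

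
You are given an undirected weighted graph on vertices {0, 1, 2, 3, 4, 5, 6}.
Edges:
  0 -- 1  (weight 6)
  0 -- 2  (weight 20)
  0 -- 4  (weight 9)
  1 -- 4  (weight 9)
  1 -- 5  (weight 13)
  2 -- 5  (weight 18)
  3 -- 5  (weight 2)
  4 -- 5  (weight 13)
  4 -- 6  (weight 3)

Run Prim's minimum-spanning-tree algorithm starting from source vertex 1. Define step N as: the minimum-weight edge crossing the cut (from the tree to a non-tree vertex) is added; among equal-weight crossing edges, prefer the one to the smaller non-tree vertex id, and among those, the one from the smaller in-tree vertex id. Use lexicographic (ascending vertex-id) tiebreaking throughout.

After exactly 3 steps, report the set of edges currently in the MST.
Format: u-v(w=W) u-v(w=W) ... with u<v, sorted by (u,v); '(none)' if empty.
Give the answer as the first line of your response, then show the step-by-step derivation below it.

0-1(w=6) 0-4(w=9) 4-6(w=3)

step 1: add edge 0-1 (w=6); MST = {0-1(w=6)}
step 2: add edge 0-4 (w=9); MST = {0-1(w=6) 0-4(w=9)}
step 3: add edge 4-6 (w=3); MST = {0-1(w=6) 0-4(w=9) 4-6(w=3)}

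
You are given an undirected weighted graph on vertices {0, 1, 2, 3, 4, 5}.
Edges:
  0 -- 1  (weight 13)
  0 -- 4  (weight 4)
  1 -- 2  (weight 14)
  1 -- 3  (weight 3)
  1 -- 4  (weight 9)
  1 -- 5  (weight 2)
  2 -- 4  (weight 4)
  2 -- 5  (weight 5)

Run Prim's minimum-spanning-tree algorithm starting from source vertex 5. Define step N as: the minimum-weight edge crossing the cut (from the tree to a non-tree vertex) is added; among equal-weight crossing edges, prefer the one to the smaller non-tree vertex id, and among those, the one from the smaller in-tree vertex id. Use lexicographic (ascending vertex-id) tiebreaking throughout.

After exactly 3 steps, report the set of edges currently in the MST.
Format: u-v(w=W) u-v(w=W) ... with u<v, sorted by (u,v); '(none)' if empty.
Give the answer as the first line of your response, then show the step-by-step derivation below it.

1-3(w=3) 1-5(w=2) 2-5(w=5)

step 1: add edge 1-5 (w=2); MST = {1-5(w=2)}
step 2: add edge 1-3 (w=3); MST = {1-3(w=3) 1-5(w=2)}
step 3: add edge 2-5 (w=5); MST = {1-3(w=3) 1-5(w=2) 2-5(w=5)}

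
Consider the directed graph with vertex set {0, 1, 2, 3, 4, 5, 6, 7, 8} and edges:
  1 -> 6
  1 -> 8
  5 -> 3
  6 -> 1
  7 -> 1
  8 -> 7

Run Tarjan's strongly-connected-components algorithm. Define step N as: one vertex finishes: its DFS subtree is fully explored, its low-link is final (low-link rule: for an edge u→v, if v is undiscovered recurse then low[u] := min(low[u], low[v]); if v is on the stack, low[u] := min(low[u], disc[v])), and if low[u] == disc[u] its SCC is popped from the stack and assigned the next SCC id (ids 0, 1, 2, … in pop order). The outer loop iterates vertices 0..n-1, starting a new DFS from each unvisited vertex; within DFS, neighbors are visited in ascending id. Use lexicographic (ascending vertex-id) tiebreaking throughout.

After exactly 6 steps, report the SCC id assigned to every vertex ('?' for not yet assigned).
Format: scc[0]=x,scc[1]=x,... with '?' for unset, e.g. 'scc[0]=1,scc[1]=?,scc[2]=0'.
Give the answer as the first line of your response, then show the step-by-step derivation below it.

scc[0]=0,scc[1]=1,scc[2]=2,scc[3]=?,scc[4]=?,scc[5]=?,scc[6]=1,scc[7]=1,scc[8]=1

step 1: low=(low[0]=0,low[1]=?,low[2]=?,low[3]=?,low[4]=?,low[5]=?,low[6]=?,low[7]=?,low[8]=?); scc=(scc[0]=0,scc[1]=?,scc[2]=?,scc[3]=?,scc[4]=?,scc[5]=?,scc[6]=?,scc[7]=?,scc[8]=?)
step 2: low=(low[0]=0,low[1]=1,low[2]=?,low[3]=?,low[4]=?,low[5]=?,low[6]=1,low[7]=?,low[8]=?); scc=(scc[0]=0,scc[1]=?,scc[2]=?,scc[3]=?,scc[4]=?,scc[5]=?,scc[6]=?,scc[7]=?,scc[8]=?)
step 3: low=(low[0]=0,low[1]=1,low[2]=?,low[3]=?,low[4]=?,low[5]=?,low[6]=1,low[7]=1,low[8]=3); scc=(scc[0]=0,scc[1]=?,scc[2]=?,scc[3]=?,scc[4]=?,scc[5]=?,scc[6]=?,scc[7]=?,scc[8]=?)
step 4: low=(low[0]=0,low[1]=1,low[2]=?,low[3]=?,low[4]=?,low[5]=?,low[6]=1,low[7]=1,low[8]=1); scc=(scc[0]=0,scc[1]=?,scc[2]=?,scc[3]=?,scc[4]=?,scc[5]=?,scc[6]=?,scc[7]=?,scc[8]=?)
step 5: low=(low[0]=0,low[1]=1,low[2]=?,low[3]=?,low[4]=?,low[5]=?,low[6]=1,low[7]=1,low[8]=1); scc=(scc[0]=0,scc[1]=1,scc[2]=?,scc[3]=?,scc[4]=?,scc[5]=?,scc[6]=1,scc[7]=1,scc[8]=1)
step 6: low=(low[0]=0,low[1]=1,low[2]=5,low[3]=?,low[4]=?,low[5]=?,low[6]=1,low[7]=1,low[8]=1); scc=(scc[0]=0,scc[1]=1,scc[2]=2,scc[3]=?,scc[4]=?,scc[5]=?,scc[6]=1,scc[7]=1,scc[8]=1)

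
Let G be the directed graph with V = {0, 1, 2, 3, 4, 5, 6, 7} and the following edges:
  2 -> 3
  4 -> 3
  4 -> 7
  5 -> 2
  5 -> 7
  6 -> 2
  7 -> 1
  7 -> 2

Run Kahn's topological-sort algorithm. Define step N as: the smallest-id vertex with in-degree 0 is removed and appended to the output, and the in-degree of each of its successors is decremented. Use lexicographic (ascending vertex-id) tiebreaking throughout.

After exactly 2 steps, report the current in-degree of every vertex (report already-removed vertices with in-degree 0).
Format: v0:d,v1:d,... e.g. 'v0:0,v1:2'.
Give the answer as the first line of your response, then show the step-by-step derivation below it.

v0:0,v1:1,v2:3,v3:1,v4:0,v5:0,v6:0,v7:1

step 1: output 0; order=[0]; indeg=(0,1,3,2,0,0,0,2)
step 2: output 4; order=[0,4]; indeg=(0,1,3,1,0,0,0,1)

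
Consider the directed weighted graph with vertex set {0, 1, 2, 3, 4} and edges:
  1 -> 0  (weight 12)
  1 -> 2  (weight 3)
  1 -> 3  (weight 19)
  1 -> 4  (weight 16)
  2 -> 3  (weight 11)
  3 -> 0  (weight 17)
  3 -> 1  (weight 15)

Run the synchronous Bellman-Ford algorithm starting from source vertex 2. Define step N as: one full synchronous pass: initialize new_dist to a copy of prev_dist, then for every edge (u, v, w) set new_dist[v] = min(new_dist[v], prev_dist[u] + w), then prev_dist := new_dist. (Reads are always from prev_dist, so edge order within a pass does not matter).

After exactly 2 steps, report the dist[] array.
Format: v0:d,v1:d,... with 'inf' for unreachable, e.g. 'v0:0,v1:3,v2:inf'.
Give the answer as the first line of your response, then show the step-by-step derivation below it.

v0:28,v1:26,v2:0,v3:11,v4:inf

step 1: dist = v0:inf,v1:inf,v2:0,v3:11,v4:inf
step 2: dist = v0:28,v1:26,v2:0,v3:11,v4:inf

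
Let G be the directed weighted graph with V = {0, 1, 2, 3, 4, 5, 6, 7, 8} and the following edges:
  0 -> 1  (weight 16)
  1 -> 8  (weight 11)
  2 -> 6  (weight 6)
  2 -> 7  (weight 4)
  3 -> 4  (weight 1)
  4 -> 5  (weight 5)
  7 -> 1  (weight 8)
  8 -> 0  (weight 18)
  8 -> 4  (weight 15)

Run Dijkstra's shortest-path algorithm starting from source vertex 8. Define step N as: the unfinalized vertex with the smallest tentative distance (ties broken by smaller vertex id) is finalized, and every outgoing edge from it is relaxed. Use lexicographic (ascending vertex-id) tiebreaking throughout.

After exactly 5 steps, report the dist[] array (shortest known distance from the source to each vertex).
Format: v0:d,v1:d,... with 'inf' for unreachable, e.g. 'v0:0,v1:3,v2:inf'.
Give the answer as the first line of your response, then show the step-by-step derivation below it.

v0:18,v1:34,v2:inf,v3:inf,v4:15,v5:20,v6:inf,v7:inf,v8:0

step 1: dist = v0:18,v1:inf,v2:inf,v3:inf,v4:15,v5:inf,v6:inf,v7:inf,v8:0
step 2: dist = v0:18,v1:inf,v2:inf,v3:inf,v4:15,v5:20,v6:inf,v7:inf,v8:0
step 3: dist = v0:18,v1:34,v2:inf,v3:inf,v4:15,v5:20,v6:inf,v7:inf,v8:0
step 4: dist = v0:18,v1:34,v2:inf,v3:inf,v4:15,v5:20,v6:inf,v7:inf,v8:0
step 5: dist = v0:18,v1:34,v2:inf,v3:inf,v4:15,v5:20,v6:inf,v7:inf,v8:0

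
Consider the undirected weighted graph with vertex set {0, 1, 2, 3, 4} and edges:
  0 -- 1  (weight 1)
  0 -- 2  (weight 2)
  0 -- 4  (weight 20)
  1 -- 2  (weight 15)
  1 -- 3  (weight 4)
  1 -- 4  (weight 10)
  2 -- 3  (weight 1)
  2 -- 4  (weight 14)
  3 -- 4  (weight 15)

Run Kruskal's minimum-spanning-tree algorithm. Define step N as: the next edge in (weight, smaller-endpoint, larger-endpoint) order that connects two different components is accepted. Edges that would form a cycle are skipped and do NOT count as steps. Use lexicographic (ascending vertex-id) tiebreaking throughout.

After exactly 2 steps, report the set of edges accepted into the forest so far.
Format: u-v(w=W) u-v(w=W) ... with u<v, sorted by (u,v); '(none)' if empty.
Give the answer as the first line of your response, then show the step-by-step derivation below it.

0-1(w=1) 2-3(w=1)

step 1: add edge 0-1 (w=1); MST = {0-1(w=1)}
step 2: add edge 2-3 (w=1); MST = {0-1(w=1) 2-3(w=1)}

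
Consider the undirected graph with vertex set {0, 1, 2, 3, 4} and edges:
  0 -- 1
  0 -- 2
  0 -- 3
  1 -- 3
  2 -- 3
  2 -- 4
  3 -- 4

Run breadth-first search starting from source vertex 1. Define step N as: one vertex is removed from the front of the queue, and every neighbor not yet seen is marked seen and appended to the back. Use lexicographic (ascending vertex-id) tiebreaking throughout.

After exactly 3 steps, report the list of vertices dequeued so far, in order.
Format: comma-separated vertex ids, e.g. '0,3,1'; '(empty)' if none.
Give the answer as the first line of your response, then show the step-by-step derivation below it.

1,0,3

step 1: dequeue 1; queue=[0,3]; order=1
step 2: dequeue 0; queue=[3,2]; order=1,0
step 3: dequeue 3; queue=[2,4]; order=1,0,3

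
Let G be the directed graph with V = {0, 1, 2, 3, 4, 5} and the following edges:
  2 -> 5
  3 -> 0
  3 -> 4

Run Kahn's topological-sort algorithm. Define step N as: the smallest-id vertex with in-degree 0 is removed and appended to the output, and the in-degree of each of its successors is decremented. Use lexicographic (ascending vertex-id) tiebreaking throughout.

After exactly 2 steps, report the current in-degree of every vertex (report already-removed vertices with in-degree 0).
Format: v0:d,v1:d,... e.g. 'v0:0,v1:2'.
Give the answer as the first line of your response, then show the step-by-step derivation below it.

v0:1,v1:0,v2:0,v3:0,v4:1,v5:0

step 1: output 1; order=[1]; indeg=(1,0,0,0,1,1)
step 2: output 2; order=[1,2]; indeg=(1,0,0,0,1,0)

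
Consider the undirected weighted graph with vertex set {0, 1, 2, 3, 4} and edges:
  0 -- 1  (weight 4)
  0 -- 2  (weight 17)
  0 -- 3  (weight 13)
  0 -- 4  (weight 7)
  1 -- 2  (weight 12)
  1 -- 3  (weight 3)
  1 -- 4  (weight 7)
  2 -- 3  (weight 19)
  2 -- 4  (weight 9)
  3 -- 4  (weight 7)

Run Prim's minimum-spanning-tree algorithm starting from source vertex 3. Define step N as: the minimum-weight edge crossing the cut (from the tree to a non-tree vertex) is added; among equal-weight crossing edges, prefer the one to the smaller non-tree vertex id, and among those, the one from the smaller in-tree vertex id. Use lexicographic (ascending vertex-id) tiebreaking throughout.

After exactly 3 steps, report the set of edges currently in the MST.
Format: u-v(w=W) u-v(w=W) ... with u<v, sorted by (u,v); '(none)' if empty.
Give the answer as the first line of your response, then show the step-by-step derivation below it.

0-1(w=4) 0-4(w=7) 1-3(w=3)

step 1: add edge 1-3 (w=3); MST = {1-3(w=3)}
step 2: add edge 0-1 (w=4); MST = {0-1(w=4) 1-3(w=3)}
step 3: add edge 0-4 (w=7); MST = {0-1(w=4) 0-4(w=7) 1-3(w=3)}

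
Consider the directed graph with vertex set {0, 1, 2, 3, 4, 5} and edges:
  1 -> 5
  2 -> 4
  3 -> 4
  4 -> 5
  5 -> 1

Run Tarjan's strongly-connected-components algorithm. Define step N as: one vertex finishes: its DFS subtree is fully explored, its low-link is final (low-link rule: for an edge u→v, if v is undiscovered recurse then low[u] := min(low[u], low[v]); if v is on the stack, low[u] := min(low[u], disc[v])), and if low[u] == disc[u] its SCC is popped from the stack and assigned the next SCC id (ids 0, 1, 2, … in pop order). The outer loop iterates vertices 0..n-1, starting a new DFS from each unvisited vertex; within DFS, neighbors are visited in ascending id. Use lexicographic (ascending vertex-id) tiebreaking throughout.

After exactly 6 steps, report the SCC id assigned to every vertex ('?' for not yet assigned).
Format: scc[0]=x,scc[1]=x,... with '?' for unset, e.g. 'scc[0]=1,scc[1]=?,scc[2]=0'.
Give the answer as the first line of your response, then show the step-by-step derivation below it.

scc[0]=0,scc[1]=1,scc[2]=3,scc[3]=4,scc[4]=2,scc[5]=1

step 1: low=(low[0]=0,low[1]=?,low[2]=?,low[3]=?,low[4]=?,low[5]=?); scc=(scc[0]=0,scc[1]=?,scc[2]=?,scc[3]=?,scc[4]=?,scc[5]=?)
step 2: low=(low[0]=0,low[1]=1,low[2]=?,low[3]=?,low[4]=?,low[5]=1); scc=(scc[0]=0,scc[1]=?,scc[2]=?,scc[3]=?,scc[4]=?,scc[5]=?)
step 3: low=(low[0]=0,low[1]=1,low[2]=?,low[3]=?,low[4]=?,low[5]=1); scc=(scc[0]=0,scc[1]=1,scc[2]=?,scc[3]=?,scc[4]=?,scc[5]=1)
step 4: low=(low[0]=0,low[1]=1,low[2]=3,low[3]=?,low[4]=4,low[5]=1); scc=(scc[0]=0,scc[1]=1,scc[2]=?,scc[3]=?,scc[4]=2,scc[5]=1)
step 5: low=(low[0]=0,low[1]=1,low[2]=3,low[3]=?,low[4]=4,low[5]=1); scc=(scc[0]=0,scc[1]=1,scc[2]=3,scc[3]=?,scc[4]=2,scc[5]=1)
step 6: low=(low[0]=0,low[1]=1,low[2]=3,low[3]=5,low[4]=4,low[5]=1); scc=(scc[0]=0,scc[1]=1,scc[2]=3,scc[3]=4,scc[4]=2,scc[5]=1)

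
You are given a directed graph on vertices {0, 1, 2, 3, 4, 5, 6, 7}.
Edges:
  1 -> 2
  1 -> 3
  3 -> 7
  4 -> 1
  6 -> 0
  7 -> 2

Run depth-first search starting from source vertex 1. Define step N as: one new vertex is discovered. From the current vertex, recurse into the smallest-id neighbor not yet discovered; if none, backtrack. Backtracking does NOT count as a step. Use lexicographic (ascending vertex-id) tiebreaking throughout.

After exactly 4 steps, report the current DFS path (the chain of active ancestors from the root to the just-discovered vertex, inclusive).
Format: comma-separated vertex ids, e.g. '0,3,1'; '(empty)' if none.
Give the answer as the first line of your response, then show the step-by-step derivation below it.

1,3,7

step 1: discover 1; path=1; order=1
step 2: discover 2; path=1>2; order=1,2
step 3: discover 3; path=1>3; order=1,2,3
step 4: discover 7; path=1>3>7; order=1,2,3,7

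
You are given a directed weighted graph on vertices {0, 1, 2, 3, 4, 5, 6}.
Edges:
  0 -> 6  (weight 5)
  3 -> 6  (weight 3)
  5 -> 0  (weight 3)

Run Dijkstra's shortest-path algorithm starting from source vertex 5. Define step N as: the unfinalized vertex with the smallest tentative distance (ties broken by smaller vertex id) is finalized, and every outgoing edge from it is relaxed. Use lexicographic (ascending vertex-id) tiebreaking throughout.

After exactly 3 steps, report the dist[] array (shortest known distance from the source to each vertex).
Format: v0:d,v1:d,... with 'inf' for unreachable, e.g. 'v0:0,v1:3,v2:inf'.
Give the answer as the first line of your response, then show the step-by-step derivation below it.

v0:3,v1:inf,v2:inf,v3:inf,v4:inf,v5:0,v6:8

step 1: dist = v0:3,v1:inf,v2:inf,v3:inf,v4:inf,v5:0,v6:inf
step 2: dist = v0:3,v1:inf,v2:inf,v3:inf,v4:inf,v5:0,v6:8
step 3: dist = v0:3,v1:inf,v2:inf,v3:inf,v4:inf,v5:0,v6:8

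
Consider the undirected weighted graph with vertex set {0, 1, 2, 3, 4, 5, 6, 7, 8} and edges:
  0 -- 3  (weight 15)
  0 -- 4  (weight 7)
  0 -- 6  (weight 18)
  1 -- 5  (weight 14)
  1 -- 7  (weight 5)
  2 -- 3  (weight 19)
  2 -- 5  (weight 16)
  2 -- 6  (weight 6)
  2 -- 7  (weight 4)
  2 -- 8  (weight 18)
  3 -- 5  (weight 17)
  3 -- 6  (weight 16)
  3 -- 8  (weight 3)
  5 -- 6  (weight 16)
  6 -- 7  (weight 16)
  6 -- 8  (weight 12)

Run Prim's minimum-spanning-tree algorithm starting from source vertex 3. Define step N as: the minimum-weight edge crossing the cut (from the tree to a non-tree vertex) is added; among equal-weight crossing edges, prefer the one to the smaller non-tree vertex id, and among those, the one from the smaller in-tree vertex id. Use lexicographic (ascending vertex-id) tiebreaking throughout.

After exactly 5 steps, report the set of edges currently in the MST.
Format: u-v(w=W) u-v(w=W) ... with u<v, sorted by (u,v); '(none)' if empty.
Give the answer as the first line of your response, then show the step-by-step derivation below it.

1-7(w=5) 2-6(w=6) 2-7(w=4) 3-8(w=3) 6-8(w=12)

step 1: add edge 3-8 (w=3); MST = {3-8(w=3)}
step 2: add edge 6-8 (w=12); MST = {3-8(w=3) 6-8(w=12)}
step 3: add edge 2-6 (w=6); MST = {2-6(w=6) 3-8(w=3) 6-8(w=12)}
step 4: add edge 2-7 (w=4); MST = {2-6(w=6) 2-7(w=4) 3-8(w=3) 6-8(w=12)}
step 5: add edge 1-7 (w=5); MST = {1-7(w=5) 2-6(w=6) 2-7(w=4) 3-8(w=3) 6-8(w=12)}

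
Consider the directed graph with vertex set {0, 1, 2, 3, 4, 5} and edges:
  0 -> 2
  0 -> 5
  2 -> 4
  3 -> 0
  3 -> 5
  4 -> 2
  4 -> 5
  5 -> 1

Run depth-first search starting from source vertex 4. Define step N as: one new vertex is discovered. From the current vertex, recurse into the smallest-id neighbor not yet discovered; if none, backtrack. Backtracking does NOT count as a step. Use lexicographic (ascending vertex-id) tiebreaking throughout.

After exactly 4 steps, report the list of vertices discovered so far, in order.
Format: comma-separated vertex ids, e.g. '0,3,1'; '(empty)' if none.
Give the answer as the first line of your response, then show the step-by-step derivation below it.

4,2,5,1

step 1: discover 4; path=4; order=4
step 2: discover 2; path=4>2; order=4,2
step 3: discover 5; path=4>5; order=4,2,5
step 4: discover 1; path=4>5>1; order=4,2,5,1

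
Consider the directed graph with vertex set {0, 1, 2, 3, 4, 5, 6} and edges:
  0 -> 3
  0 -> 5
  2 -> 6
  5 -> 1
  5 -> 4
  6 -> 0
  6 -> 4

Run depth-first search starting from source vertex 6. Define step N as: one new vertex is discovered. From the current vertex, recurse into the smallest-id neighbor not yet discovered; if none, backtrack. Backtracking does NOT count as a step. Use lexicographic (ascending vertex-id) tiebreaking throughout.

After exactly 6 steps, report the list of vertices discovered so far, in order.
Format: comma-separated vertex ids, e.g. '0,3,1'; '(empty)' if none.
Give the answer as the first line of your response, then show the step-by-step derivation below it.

6,0,3,5,1,4

step 1: discover 6; path=6; order=6
step 2: discover 0; path=6>0; order=6,0
step 3: discover 3; path=6>0>3; order=6,0,3
step 4: discover 5; path=6>0>5; order=6,0,3,5
step 5: discover 1; path=6>0>5>1; order=6,0,3,5,1
step 6: discover 4; path=6>0>5>4; order=6,0,3,5,1,4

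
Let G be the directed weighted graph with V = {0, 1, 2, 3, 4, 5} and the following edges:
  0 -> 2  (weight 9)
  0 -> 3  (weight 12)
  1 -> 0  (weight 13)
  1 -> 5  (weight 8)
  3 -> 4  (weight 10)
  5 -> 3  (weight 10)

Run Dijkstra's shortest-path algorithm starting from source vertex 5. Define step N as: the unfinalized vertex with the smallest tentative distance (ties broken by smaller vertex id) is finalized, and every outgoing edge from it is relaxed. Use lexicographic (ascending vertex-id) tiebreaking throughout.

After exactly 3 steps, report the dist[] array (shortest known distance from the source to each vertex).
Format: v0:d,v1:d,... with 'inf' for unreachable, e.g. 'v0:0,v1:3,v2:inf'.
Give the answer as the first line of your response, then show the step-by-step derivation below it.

v0:inf,v1:inf,v2:inf,v3:10,v4:20,v5:0

step 1: dist = v0:inf,v1:inf,v2:inf,v3:10,v4:inf,v5:0
step 2: dist = v0:inf,v1:inf,v2:inf,v3:10,v4:20,v5:0
step 3: dist = v0:inf,v1:inf,v2:inf,v3:10,v4:20,v5:0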